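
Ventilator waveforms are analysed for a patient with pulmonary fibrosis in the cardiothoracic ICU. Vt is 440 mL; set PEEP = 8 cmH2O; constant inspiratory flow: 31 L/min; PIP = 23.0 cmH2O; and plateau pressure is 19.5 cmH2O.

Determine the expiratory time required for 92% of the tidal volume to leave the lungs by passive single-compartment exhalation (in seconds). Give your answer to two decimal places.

0.65

Flow: 31 L/min ÷ 60 = 0.5167 L/s.
R = (PIP − Pplat)/V̇ = (23.0 − 19.5) / 0.5167 = 3.5/0.5167 = 6.774 cmH2O·s/L.
C = Vt/(Pplat − PEEP) = 440.0 / (19.5 − 8) = 440.0/11.5 = 38.261 mL/cmH2O.
τ = R × C = 6.774 × 0.03826 L/cmH2O = 0.2592 s.
t = −τ·ln(1 − 0.92) = −0.2592·ln(0.08) = 0.6547 s.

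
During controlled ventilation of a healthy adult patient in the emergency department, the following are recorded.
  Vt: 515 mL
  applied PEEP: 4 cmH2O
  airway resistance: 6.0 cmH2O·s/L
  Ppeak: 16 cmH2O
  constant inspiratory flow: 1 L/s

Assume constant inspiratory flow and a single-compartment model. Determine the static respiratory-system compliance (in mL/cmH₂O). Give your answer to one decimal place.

Equation of motion (constant flow): PIP = Vt/C + R·V̇ + PEEP.
Vt/C = PIP − R·V̇ − PEEP = 16 − 6.0×1 − 4 = 16 − 6.0 − 4 = 6.0 cmH2O.
C = Vt / 6.0 = 515 / 6.0 = 85.833 mL/cmH2O.

85.8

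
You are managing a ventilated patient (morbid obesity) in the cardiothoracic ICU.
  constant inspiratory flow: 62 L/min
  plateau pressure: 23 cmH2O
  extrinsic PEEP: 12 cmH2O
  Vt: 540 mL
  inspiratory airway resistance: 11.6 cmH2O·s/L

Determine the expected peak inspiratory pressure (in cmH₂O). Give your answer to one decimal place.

35.0

Flow: 62 L/min ÷ 60 = 1.0333 L/s.
PIP = Pplat + Raw × flow = 23 + 11.6 × 1.0333 = 23 + 11.986 = 34.986 cmH2O.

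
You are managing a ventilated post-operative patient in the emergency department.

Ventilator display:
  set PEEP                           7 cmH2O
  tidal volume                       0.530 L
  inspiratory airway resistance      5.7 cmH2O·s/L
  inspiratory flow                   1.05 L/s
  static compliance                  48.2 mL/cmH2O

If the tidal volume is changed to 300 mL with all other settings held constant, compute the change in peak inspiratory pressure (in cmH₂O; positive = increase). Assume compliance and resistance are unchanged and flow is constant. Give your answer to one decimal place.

PIP = Vt/C + R·V̇ + PEEP (constant-flow equation of motion).
Only the elastic term changes: ΔPIP = ΔVt / C = (300 − 530) / 48.2 = -4.772 cmH2O.

-4.8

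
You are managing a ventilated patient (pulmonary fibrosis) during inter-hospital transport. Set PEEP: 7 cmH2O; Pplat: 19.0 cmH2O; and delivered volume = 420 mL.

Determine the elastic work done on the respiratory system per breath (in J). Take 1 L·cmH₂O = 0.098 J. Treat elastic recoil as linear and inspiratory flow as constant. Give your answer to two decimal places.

0.25

Elastic work ≈ ½ × (Pplat − PEEP) × Vt = 0.5 × (19.0 − 7) × 0.420 L = 0.5 × 12.0 × 0.420 = 2.52 L·cmH2O.
× 0.098 J/(L·cmH2O) → 0.247 J.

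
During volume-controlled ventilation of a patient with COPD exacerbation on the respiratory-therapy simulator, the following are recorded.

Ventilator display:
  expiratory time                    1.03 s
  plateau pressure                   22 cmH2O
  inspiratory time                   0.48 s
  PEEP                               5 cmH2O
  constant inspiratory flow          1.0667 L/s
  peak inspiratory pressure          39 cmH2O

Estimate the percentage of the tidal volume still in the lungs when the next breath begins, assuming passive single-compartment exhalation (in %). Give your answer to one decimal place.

Vt = flow × Ti = 1.0667 L/s × 0.48 s × 1000 mL/L = 512.02 mL.
R = (PIP − Pplat)/V̇ = (39 − 22) / 1.0667 = 17.0/1.0667 = 15.937 cmH2O·s/L.
C = Vt/(Pplat − PEEP) = 512.02 / (22 − 5) = 512.02/17.0 = 30.119 mL/cmH2O.
τ = R × C = 15.937 × 0.03012 L/cmH2O = 0.48 s.
Fraction remaining at end-expiration = e^(−Te/τ) = e^(−1.03/0.48) = 0.117 → 11.7%.

11.7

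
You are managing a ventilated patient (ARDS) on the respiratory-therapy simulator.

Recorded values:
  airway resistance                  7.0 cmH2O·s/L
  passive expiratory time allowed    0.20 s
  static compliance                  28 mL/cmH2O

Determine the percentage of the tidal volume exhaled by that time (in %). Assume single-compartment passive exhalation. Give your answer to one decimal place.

64.0

τ = R × C = 7.0 × 28 mL/cmH2O = 7.0 × 0.028 L/cmH2O = 0.196 s.
Passive exhalation: V(t)/V₀ = e^(−t/τ) = e^(−0.20/0.196) = 0.3604.
Fraction exhaled = 1 − 0.3604 = 0.6396 → 63.96%.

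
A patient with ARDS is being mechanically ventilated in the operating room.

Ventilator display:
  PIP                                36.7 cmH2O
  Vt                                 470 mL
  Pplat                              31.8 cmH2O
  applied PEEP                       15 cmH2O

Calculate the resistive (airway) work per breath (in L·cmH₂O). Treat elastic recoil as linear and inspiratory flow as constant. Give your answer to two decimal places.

With constant inspiratory flow the resistive pressure is constant at PIP − Pplat = 36.7 − 31.8 = 4.9 cmH2O, so resistive work = 4.9 × 0.470 = 2.303 L·cmH2O.

2.30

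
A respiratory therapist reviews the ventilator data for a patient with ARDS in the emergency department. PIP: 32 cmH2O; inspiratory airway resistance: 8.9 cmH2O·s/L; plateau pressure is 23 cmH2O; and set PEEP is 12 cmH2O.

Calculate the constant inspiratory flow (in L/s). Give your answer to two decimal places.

1.01

flow = (PIP − Pplat) / Raw = 9.0 / 8.9 = 1.011 L/s.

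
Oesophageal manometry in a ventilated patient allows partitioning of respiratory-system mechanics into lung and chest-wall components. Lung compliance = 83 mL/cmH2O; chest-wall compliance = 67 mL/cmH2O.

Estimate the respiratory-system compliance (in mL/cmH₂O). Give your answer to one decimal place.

37.1

Lung and chest wall are elastances in series: 1/Crs = 1/CL + 1/Ccw.
1/Crs = 1/83 + 1/67 = 0.02697.
Crs = 37.078 mL/cmH2O.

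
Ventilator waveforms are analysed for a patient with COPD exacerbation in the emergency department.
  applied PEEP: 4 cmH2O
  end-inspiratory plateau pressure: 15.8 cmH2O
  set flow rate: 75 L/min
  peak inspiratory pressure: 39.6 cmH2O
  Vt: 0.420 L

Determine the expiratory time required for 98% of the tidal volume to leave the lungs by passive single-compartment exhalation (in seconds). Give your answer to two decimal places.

Flow: 75 L/min ÷ 60 = 1.25 L/s.
R = (PIP − Pplat)/V̇ = (39.6 − 15.8) / 1.25 = 23.8/1.25 = 19.04 cmH2O·s/L.
C = Vt/(Pplat − PEEP) = 420.0 / (15.8 − 4) = 420.0/11.8 = 35.593 mL/cmH2O.
τ = R × C = 19.04 × 0.03559 L/cmH2O = 0.6776 s.
t = −τ·ln(1 − 0.98) = −0.6776·ln(0.02) = 2.651 s.

2.65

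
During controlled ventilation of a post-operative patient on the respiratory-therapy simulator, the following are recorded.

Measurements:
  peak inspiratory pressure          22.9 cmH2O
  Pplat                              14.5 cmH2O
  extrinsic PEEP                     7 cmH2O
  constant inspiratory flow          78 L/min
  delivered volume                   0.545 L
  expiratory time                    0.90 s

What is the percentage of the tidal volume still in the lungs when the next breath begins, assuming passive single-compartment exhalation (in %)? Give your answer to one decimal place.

Flow: 78 L/min ÷ 60 = 1.3 L/s.
R = (PIP − Pplat)/V̇ = (22.9 − 14.5) / 1.3 = 8.4/1.3 = 6.462 cmH2O·s/L.
C = Vt/(Pplat − PEEP) = 545.0 / (14.5 − 7) = 545.0/7.5 = 72.667 mL/cmH2O.
τ = R × C = 6.462 × 0.07267 L/cmH2O = 0.4696 s.
Fraction remaining at end-expiration = e^(−Te/τ) = e^(−0.90/0.4696) = 0.1471 → 14.71%.

14.7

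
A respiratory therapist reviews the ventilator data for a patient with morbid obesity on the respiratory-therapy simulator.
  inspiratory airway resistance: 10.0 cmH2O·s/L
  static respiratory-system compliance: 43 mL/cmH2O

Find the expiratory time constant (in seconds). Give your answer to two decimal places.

0.43

τ = R × C = 10.0 × 43 mL/cmH2O = 10.0 × 0.043 L/cmH2O = 0.43 s.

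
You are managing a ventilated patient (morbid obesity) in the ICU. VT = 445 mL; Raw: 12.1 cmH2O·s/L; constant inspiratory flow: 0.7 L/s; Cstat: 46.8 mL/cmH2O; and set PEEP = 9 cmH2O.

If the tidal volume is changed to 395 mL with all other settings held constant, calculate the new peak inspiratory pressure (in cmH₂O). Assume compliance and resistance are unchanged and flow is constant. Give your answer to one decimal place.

25.9

PIP = Vt/C + R·V̇ + PEEP (constant-flow equation of motion).
Only the elastic term changes: ΔPIP = ΔVt / C = (395 − 445) / 46.8 = -1.068 cmH2O.
Original PIP = 445/46.8 + 12.1×0.7 + 9 = 26.979 cmH2O; new PIP = 26.979 + (-1.068) = 25.911 cmH2O.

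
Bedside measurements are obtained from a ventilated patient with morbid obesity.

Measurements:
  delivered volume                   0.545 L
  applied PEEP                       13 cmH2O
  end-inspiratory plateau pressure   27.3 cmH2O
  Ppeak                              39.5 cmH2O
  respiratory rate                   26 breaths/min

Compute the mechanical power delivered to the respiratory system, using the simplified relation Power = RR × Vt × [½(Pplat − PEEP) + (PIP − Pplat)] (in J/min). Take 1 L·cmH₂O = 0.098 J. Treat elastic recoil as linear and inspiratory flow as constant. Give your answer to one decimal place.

Per-breath work = Vt × [½(Pplat−PEEP) + (PIP−Pplat)] = 0.545 × [0.5×14.3 + 12.2] = 0.545 × 19.35 = 10.546 L·cmH2O.
Power = 26 × 10.546 = 274.2 L·cmH2O/min.
× 0.098 J/(L·cmH2O) → 26.872 J/min.

26.9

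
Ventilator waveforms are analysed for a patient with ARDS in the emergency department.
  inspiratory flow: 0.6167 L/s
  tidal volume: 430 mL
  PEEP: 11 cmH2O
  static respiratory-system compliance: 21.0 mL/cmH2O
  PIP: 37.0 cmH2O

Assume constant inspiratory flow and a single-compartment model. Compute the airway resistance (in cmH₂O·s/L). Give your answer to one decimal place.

9.0

Equation of motion (constant flow): PIP = Vt/C + R·V̇ + PEEP.
R·V̇ = PIP − Vt/C − PEEP = 37.0 − 430/21.0 − 11 = 37.0 − 20.476 − 11 = 5.524 cmH2O.
R = 5.524 / 0.6167 = 8.957 cmH2O·s/L.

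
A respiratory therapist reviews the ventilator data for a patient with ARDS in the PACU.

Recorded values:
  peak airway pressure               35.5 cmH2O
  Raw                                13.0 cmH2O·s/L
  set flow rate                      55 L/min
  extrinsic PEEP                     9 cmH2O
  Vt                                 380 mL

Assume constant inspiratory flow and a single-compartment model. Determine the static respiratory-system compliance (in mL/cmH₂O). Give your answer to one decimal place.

26.1

Flow: 55 L/min ÷ 60 = 0.9167 L/s.
Equation of motion (constant flow): PIP = Vt/C + R·V̇ + PEEP.
Vt/C = PIP − R·V̇ − PEEP = 35.5 − 13.0×0.9167 − 9 = 35.5 − 11.917 − 9 = 14.583 cmH2O.
C = Vt / 14.583 = 380 / 14.583 = 26.058 mL/cmH2O.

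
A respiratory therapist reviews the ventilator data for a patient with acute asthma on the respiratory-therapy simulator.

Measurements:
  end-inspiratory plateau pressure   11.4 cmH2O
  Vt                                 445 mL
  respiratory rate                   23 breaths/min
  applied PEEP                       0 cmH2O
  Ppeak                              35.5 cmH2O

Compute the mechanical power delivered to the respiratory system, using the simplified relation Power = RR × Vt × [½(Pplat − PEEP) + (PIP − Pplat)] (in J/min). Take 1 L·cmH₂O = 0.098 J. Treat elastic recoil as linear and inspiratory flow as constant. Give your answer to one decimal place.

Per-breath work = Vt × [½(Pplat−PEEP) + (PIP−Pplat)] = 0.445 × [0.5×11.4 + 24.1] = 0.445 × 29.8 = 13.261 L·cmH2O.
Power = 23 × 13.261 = 305.0 L·cmH2O/min.
× 0.098 J/(L·cmH2O) → 29.89 J/min.

29.9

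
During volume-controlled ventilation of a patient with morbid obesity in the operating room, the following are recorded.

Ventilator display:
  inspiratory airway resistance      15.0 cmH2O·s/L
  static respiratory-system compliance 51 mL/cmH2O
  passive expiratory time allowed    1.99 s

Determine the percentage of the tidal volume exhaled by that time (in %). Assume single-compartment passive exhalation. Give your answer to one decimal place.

92.6

τ = R × C = 15.0 × 51 mL/cmH2O = 15.0 × 0.051 L/cmH2O = 0.765 s.
Passive exhalation: V(t)/V₀ = e^(−t/τ) = e^(−1.99/0.765) = 0.07418.
Fraction exhaled = 1 − 0.07418 = 0.9258 → 92.58%.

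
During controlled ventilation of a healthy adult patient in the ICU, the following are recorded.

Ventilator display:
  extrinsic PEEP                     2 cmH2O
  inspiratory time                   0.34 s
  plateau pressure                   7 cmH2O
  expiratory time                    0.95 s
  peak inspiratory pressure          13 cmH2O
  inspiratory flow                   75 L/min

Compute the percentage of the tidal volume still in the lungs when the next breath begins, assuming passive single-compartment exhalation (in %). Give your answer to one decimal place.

Flow: 75 L/min ÷ 60 = 1.25 L/s.
Vt = flow × Ti = 1.25 L/s × 0.34 s × 1000 mL/L = 425.0 mL.
R = (PIP − Pplat)/V̇ = (13 − 7) / 1.25 = 6.0/1.25 = 4.8 cmH2O·s/L.
C = Vt/(Pplat − PEEP) = 425.0 / (7 − 2) = 425.0/5.0 = 85.0 mL/cmH2O.
τ = R × C = 4.8 × 0.085 L/cmH2O = 0.408 s.
Fraction remaining at end-expiration = e^(−Te/τ) = e^(−0.95/0.408) = 0.09745 → 9.745%.

9.7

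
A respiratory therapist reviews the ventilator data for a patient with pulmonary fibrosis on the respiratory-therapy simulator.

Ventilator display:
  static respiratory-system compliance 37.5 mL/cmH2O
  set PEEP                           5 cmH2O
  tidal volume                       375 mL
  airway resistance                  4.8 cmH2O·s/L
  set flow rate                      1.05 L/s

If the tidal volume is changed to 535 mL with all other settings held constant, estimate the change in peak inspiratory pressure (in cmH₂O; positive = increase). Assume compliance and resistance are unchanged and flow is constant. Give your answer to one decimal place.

PIP = Vt/C + R·V̇ + PEEP (constant-flow equation of motion).
Only the elastic term changes: ΔPIP = ΔVt / C = (535 − 375) / 37.5 = 4.267 cmH2O.

4.3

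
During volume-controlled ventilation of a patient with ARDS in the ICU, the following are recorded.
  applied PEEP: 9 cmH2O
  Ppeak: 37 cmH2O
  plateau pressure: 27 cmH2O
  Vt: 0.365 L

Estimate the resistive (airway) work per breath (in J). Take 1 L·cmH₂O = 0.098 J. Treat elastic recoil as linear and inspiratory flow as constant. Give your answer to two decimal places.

0.36

With constant inspiratory flow the resistive pressure is constant at PIP − Pplat = 37 − 27 = 10.0 cmH2O, so resistive work = 10.0 × 0.365 = 3.65 L·cmH2O.
× 0.098 J/(L·cmH2O) → 0.3577 J.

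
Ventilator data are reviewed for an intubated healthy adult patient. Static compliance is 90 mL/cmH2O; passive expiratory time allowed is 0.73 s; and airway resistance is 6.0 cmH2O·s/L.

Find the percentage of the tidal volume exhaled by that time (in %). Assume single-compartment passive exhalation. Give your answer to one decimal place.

74.1

τ = R × C = 6.0 × 90 mL/cmH2O = 6.0 × 0.090 L/cmH2O = 0.54 s.
Passive exhalation: V(t)/V₀ = e^(−t/τ) = e^(−0.73/0.54) = 0.2588.
Fraction exhaled = 1 − 0.2588 = 0.7412 → 74.12%.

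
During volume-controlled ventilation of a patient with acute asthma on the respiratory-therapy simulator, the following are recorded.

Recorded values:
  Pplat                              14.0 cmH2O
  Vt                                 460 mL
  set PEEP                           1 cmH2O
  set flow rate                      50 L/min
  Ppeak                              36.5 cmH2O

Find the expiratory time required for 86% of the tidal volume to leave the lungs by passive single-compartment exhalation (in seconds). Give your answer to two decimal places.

Flow: 50 L/min ÷ 60 = 0.8333 L/s.
R = (PIP − Pplat)/V̇ = (36.5 − 14.0) / 0.8333 = 22.5/0.8333 = 27.001 cmH2O·s/L.
C = Vt/(Pplat − PEEP) = 460.0 / (14.0 − 1) = 460.0/13.0 = 35.385 mL/cmH2O.
τ = R × C = 27.001 × 0.03539 L/cmH2O = 0.9556 s.
t = −τ·ln(1 − 0.86) = −0.9556·ln(0.14) = 1.879 s.

1.88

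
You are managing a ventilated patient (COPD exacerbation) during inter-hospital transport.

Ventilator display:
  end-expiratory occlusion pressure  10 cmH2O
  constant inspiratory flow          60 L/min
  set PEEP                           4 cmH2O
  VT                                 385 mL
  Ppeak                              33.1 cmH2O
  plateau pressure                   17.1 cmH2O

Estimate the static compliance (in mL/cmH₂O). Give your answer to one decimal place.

54.2

End-expiratory occlusion gives total PEEP = 10 cmH2O (intrinsic PEEP = 10 − 4 = 6). Use total PEEP for the elastic gradient.
Cstat = Vt / (Pplat − PEEPtotal) = 385 / (17.1 − 10) = 385 / 7.1 = 54.225 mL/cmH2O.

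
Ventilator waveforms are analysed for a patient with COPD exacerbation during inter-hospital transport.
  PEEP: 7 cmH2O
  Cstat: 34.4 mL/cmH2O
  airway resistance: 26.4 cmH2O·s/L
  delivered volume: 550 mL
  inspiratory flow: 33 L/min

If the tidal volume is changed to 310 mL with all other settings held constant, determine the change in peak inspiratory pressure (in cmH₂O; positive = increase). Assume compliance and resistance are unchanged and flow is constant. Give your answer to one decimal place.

PIP = Vt/C + R·V̇ + PEEP (constant-flow equation of motion).
Only the elastic term changes: ΔPIP = ΔVt / C = (310 − 550) / 34.4 = -6.977 cmH2O.

-7.0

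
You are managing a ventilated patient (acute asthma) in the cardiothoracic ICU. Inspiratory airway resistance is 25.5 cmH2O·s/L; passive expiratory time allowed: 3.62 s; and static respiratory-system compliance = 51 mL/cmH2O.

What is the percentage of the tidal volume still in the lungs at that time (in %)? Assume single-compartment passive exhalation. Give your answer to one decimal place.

τ = R × C = 25.5 × 51 mL/cmH2O = 25.5 × 0.051 L/cmH2O = 1.301 s.
Passive exhalation: V(t)/V₀ = e^(−t/τ) = e^(−3.62/1.301) = 0.06189.
Fraction remaining = 0.06189 → 6.189%.

6.2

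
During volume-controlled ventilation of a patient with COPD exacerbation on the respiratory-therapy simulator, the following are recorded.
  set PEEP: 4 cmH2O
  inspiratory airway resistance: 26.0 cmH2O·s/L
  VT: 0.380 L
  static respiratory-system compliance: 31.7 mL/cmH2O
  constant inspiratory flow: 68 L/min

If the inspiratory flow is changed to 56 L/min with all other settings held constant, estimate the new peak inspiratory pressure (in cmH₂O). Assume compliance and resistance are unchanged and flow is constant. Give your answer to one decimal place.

40.3

Flow: 68 L/min ÷ 60 = 1.1333 L/s.
New flow: 56 L/min ÷ 60 = 0.9333 L/s.
PIP = Vt/C + R·V̇ + PEEP (constant-flow equation of motion).
Only the resistive term changes: ΔPIP = R × ΔV̇ = 26.0 × (0.9333 − 1.1333) = 26.0 × -0.2 = -5.2 cmH2O.
Original PIP = 380/31.7 + 26.0×1.1333 + 4 = 45.453 cmH2O; new PIP = 45.453 + (-5.2) = 40.253 cmH2O.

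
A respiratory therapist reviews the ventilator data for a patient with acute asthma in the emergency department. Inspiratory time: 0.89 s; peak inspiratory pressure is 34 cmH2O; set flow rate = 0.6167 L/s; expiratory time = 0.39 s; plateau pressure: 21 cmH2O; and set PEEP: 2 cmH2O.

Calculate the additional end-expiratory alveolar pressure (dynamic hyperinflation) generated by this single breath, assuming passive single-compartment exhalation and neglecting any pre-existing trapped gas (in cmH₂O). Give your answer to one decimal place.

10.0

Vt = flow × Ti = 0.6167 L/s × 0.89 s × 1000 mL/L = 548.86 mL.
R = (PIP − Pplat)/V̇ = (34 − 21) / 0.6167 = 13.0/0.6167 = 21.08 cmH2O·s/L.
C = Vt/(Pplat − PEEP) = 548.86 / (21 − 2) = 548.86/19.0 = 28.887 mL/cmH2O.
τ = R × C = 21.08 × 0.02889 L/cmH2O = 0.609 s.
Fraction remaining = e^(−Te/τ) = e^(−0.39/0.609) = 0.5271; trapped volume = 548.86 × 0.5271 = 289.3 mL.
Additional alveolar pressure from trapping ≈ V_trapped / C = 289.3 / 28.887 = 10.015 cmH2O.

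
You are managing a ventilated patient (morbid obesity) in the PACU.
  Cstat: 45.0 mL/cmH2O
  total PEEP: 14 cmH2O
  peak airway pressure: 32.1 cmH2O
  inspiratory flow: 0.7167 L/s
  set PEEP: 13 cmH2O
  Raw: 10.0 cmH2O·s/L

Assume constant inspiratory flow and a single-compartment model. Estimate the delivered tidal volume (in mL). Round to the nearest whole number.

492

Total PEEP = 14 cmH2O (set 13 + intrinsic 1); this is the baseline alveolar pressure.
Equation of motion (constant flow): PIP = Vt/C + R·V̇ + PEEP.
Vt/C = PIP − R·V̇ − PEEP = 32.1 − 7.167 − 14 = 10.933 cmH2O.
Vt = C × 10.933 = 45.0 × 10.933 = 491.99 mL.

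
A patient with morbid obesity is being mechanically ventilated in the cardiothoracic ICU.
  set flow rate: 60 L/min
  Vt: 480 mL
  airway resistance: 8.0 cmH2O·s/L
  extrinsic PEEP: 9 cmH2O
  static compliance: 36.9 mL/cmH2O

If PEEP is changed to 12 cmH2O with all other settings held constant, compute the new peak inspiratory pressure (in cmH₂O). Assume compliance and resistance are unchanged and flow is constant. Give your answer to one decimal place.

Flow: 60 L/min ÷ 60 = 1 L/s.
PIP = Vt/C + R·V̇ + PEEP (constant-flow equation of motion).
Only the baseline term changes: ΔPIP = ΔPEEP = 12 − 9 = 3.0 cmH2O.
Original PIP = 480/36.9 + 8.0×1 + 9 = 30.008 cmH2O; new PIP = 30.008 + (3.0) = 33.008 cmH2O.

33.0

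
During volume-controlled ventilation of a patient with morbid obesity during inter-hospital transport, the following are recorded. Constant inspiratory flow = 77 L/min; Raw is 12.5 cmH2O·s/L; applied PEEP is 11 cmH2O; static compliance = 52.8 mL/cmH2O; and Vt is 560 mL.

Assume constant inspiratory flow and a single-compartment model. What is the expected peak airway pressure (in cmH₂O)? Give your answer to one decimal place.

Flow: 77 L/min ÷ 60 = 1.2833 L/s.
Equation of motion (constant flow): PIP = Vt/C + R·V̇ + PEEP.
PIP = 560/52.8 + 12.5×1.2833 + 11 = 10.606 + 16.041 + 11 = 37.647 cmH2O.

37.6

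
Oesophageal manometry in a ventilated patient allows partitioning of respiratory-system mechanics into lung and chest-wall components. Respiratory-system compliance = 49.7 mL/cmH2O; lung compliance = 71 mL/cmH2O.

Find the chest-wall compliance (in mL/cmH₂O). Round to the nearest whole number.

166

1/Ccw = 1/Crs − 1/CL.
1/Ccw = 1/49.7 − 1/71 = 0.006036.
Ccw = 165.67 mL/cmH2O.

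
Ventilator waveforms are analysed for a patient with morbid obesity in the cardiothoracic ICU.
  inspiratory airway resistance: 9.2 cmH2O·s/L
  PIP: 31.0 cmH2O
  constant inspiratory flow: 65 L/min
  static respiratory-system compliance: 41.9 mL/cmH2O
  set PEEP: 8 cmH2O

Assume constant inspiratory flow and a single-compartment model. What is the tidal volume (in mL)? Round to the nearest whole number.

546

Flow: 65 L/min ÷ 60 = 1.0833 L/s.
Equation of motion (constant flow): PIP = Vt/C + R·V̇ + PEEP.
Vt/C = PIP − R·V̇ − PEEP = 31.0 − 9.966 − 8 = 13.034 cmH2O.
Vt = C × 13.034 = 41.9 × 13.034 = 546.12 mL.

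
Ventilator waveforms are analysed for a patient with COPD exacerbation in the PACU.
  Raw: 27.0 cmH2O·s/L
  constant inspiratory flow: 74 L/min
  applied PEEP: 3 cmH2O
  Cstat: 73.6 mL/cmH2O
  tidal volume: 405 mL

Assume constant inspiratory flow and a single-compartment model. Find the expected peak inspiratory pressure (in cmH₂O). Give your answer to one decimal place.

Flow: 74 L/min ÷ 60 = 1.2333 L/s.
Equation of motion (constant flow): PIP = Vt/C + R·V̇ + PEEP.
PIP = 405/73.6 + 27.0×1.2333 + 3 = 5.503 + 33.299 + 3 = 41.802 cmH2O.

41.8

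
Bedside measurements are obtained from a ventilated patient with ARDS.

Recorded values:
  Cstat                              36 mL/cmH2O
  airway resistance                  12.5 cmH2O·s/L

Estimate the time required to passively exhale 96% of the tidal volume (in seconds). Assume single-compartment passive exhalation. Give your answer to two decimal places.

τ = R × C = 12.5 × 36 mL/cmH2O = 12.5 × 0.036 L/cmH2O = 0.45 s.
Exhaled fraction f = 1 − e^(−t/τ) → t = −τ·ln(1 − f) = −0.45·ln(0.04) = 1.448 s.

1.45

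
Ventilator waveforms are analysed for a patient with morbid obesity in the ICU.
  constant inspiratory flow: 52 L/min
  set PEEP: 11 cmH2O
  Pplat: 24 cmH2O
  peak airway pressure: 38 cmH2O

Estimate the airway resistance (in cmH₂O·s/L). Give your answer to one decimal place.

16.2

Flow: 52 L/min ÷ 60 = 0.8667 L/s.
Raw = (PIP − Pplat) / flow = (38 − 24) / 0.8667 = 14.0 / 0.8667 = 16.153 cmH2O·s/L.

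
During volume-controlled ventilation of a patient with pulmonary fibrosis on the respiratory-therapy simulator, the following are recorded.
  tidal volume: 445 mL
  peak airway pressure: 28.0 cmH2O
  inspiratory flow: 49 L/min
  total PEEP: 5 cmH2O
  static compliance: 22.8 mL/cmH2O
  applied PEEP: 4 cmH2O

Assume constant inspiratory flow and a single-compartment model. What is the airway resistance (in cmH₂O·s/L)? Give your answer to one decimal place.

Flow: 49 L/min ÷ 60 = 0.8167 L/s.
Total PEEP = 5 cmH2O (set 4 + intrinsic 1); this is the baseline alveolar pressure.
Equation of motion (constant flow): PIP = Vt/C + R·V̇ + PEEP.
R·V̇ = PIP − Vt/C − PEEP = 28.0 − 445/22.8 − 5 = 28.0 − 19.518 − 5 = 3.482 cmH2O.
R = 3.482 / 0.8167 = 4.263 cmH2O·s/L.

4.3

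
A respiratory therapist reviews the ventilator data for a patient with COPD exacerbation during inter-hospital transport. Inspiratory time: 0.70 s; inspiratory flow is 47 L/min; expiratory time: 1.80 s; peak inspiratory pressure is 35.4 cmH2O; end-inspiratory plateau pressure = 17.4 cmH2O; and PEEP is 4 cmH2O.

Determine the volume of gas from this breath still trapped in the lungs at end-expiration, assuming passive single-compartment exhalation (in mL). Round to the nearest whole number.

81

Flow: 47 L/min ÷ 60 = 0.7833 L/s.
Vt = flow × Ti = 0.7833 L/s × 0.70 s × 1000 mL/L = 548.31 mL.
R = (PIP − Pplat)/V̇ = (35.4 − 17.4) / 0.7833 = 18.0/0.7833 = 22.98 cmH2O·s/L.
C = Vt/(Pplat − PEEP) = 548.31 / (17.4 − 4) = 548.31/13.4 = 40.919 mL/cmH2O.
τ = R × C = 22.98 × 0.04092 L/cmH2O = 0.9403 s.
Fraction remaining = e^(−Te/τ) = e^(−1.80/0.9403) = 0.1474.
Trapped volume = 548.31 × 0.1474 = 80.821 mL.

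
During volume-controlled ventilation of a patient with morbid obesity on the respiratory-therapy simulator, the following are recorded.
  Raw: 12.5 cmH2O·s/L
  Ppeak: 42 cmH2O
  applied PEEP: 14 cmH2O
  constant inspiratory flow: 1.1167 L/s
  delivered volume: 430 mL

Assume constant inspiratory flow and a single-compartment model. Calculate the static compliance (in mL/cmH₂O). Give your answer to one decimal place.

30.6

Equation of motion (constant flow): PIP = Vt/C + R·V̇ + PEEP.
Vt/C = PIP − R·V̇ − PEEP = 42 − 12.5×1.1167 − 14 = 42 − 13.959 − 14 = 14.041 cmH2O.
C = Vt / 14.041 = 430 / 14.041 = 30.625 mL/cmH2O.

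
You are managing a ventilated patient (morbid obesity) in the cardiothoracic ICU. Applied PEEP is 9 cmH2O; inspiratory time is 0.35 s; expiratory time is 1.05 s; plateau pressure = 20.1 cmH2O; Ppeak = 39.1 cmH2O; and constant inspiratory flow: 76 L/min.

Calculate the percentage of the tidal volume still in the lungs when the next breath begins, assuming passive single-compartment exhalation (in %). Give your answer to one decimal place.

17.3

Flow: 76 L/min ÷ 60 = 1.2667 L/s.
Vt = flow × Ti = 1.2667 L/s × 0.35 s × 1000 mL/L = 443.35 mL.
R = (PIP − Pplat)/V̇ = (39.1 − 20.1) / 1.2667 = 19.0/1.2667 = 15.0 cmH2O·s/L.
C = Vt/(Pplat − PEEP) = 443.35 / (20.1 − 9) = 443.35/11.1 = 39.941 mL/cmH2O.
τ = R × C = 15.0 × 0.03994 L/cmH2O = 0.5991 s.
Fraction remaining at end-expiration = e^(−Te/τ) = e^(−1.05/0.5991) = 0.1733 → 17.33%.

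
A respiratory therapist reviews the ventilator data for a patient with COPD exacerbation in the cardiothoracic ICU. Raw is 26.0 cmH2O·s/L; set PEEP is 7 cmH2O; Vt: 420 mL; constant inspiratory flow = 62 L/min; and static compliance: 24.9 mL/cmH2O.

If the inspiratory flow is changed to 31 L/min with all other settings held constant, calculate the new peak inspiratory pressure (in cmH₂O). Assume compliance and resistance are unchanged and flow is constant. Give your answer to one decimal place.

Flow: 62 L/min ÷ 60 = 1.0333 L/s.
New flow: 31 L/min ÷ 60 = 0.5167 L/s.
PIP = Vt/C + R·V̇ + PEEP (constant-flow equation of motion).
Only the resistive term changes: ΔPIP = R × ΔV̇ = 26.0 × (0.5167 − 1.0333) = 26.0 × -0.5166 = -13.432 cmH2O.
Original PIP = 420/24.9 + 26.0×1.0333 + 7 = 50.733 cmH2O; new PIP = 50.733 + (-13.432) = 37.301 cmH2O.

37.3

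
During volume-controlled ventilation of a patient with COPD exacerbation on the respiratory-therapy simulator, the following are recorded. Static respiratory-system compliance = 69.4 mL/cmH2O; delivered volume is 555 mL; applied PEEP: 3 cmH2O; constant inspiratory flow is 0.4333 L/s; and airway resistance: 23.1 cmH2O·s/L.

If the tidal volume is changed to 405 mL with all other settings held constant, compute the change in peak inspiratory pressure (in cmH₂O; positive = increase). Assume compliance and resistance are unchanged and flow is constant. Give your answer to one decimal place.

PIP = Vt/C + R·V̇ + PEEP (constant-flow equation of motion).
Only the elastic term changes: ΔPIP = ΔVt / C = (405 − 555) / 69.4 = -2.161 cmH2O.

-2.2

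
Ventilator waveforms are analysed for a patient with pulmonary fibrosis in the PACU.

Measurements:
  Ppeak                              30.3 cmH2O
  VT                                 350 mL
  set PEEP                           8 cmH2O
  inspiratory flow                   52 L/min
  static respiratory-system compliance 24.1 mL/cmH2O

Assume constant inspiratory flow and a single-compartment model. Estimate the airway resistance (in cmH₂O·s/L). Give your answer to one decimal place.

9.0

Flow: 52 L/min ÷ 60 = 0.8667 L/s.
Equation of motion (constant flow): PIP = Vt/C + R·V̇ + PEEP.
R·V̇ = PIP − Vt/C − PEEP = 30.3 − 350/24.1 − 8 = 30.3 − 14.523 − 8 = 7.777 cmH2O.
R = 7.777 / 0.8667 = 8.973 cmH2O·s/L.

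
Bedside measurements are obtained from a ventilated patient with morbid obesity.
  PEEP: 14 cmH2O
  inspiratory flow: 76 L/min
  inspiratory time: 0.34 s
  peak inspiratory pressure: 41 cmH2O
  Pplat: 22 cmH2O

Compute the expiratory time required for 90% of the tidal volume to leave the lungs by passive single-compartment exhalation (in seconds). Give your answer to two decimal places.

1.86

Flow: 76 L/min ÷ 60 = 1.2667 L/s.
Vt = flow × Ti = 1.2667 L/s × 0.34 s × 1000 mL/L = 430.68 mL.
R = (PIP − Pplat)/V̇ = (41 − 22) / 1.2667 = 19.0/1.2667 = 15.0 cmH2O·s/L.
C = Vt/(Pplat − PEEP) = 430.68 / (22 − 14) = 430.68/8.0 = 53.835 mL/cmH2O.
τ = R × C = 15.0 × 0.05384 L/cmH2O = 0.8076 s.
t = −τ·ln(1 − 0.90) = −0.8076·ln(0.1) = 1.86 s.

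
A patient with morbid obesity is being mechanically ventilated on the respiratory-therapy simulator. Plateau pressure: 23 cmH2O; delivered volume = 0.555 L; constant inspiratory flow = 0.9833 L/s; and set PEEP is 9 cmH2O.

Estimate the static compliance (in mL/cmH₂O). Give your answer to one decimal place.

39.6

Cstat = Vt / (Pplat − PEEP) = 555 / (23 − 9) = 555 / 14.0 = 39.643 mL/cmH2O.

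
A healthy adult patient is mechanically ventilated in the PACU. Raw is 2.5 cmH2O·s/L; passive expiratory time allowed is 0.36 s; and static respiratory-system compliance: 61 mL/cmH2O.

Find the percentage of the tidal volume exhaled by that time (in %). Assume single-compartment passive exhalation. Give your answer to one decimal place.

τ = R × C = 2.5 × 61 mL/cmH2O = 2.5 × 0.061 L/cmH2O = 0.1525 s.
Passive exhalation: V(t)/V₀ = e^(−t/τ) = e^(−0.36/0.1525) = 0.09436.
Fraction exhaled = 1 − 0.09436 = 0.9056 → 90.56%.

90.6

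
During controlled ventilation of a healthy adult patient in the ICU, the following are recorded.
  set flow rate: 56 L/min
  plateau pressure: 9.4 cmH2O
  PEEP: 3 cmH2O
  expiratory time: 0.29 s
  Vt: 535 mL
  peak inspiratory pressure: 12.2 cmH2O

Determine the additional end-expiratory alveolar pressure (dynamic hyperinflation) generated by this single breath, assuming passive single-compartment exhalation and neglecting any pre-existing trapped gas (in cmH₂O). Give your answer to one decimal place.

Flow: 56 L/min ÷ 60 = 0.9333 L/s.
R = (PIP − Pplat)/V̇ = (12.2 − 9.4) / 0.9333 = 2.8/0.9333 = 3.0 cmH2O·s/L.
C = Vt/(Pplat − PEEP) = 535.0 / (9.4 − 3) = 535.0/6.4 = 83.594 mL/cmH2O.
τ = R × C = 3.0 × 0.08359 L/cmH2O = 0.2508 s.
Fraction remaining = e^(−Te/τ) = e^(−0.29/0.2508) = 0.3146; trapped volume = 535.0 × 0.3146 = 168.31 mL.
Additional alveolar pressure from trapping ≈ V_trapped / C = 168.31 / 83.594 = 2.013 cmH2O.

2.0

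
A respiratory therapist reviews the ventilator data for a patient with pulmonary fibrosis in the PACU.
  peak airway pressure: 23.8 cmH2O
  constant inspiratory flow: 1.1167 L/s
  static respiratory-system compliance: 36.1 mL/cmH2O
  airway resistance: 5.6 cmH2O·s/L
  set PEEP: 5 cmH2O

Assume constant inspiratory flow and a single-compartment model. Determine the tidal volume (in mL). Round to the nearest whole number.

Equation of motion (constant flow): PIP = Vt/C + R·V̇ + PEEP.
Vt/C = PIP − R·V̇ − PEEP = 23.8 − 6.254 − 5 = 12.546 cmH2O.
Vt = C × 12.546 = 36.1 × 12.546 = 452.91 mL.

453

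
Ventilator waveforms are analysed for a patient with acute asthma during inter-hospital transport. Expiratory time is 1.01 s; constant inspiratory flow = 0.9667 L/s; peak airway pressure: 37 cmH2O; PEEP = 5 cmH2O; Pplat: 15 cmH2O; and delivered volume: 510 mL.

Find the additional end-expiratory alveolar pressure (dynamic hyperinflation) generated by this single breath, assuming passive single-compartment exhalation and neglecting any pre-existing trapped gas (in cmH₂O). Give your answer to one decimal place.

R = (PIP − Pplat)/V̇ = (37 − 15) / 0.9667 = 22.0/0.9667 = 22.758 cmH2O·s/L.
C = Vt/(Pplat − PEEP) = 510.0 / (15 − 5) = 510.0/10.0 = 51.0 mL/cmH2O.
τ = R × C = 22.758 × 0.051 L/cmH2O = 1.161 s.
Fraction remaining = e^(−Te/τ) = e^(−1.01/1.161) = 0.419; trapped volume = 510.0 × 0.419 = 213.69 mL.
Additional alveolar pressure from trapping ≈ V_trapped / C = 213.69 / 51.0 = 4.19 cmH2O.

4.2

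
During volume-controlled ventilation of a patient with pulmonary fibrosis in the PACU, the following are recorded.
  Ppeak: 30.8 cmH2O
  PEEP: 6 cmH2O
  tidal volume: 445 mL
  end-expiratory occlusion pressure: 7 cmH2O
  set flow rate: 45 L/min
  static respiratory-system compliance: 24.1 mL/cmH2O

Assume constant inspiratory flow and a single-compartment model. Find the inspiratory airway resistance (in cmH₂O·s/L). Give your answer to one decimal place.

7.1

Flow: 45 L/min ÷ 60 = 0.75 L/s.
Total PEEP = 7 cmH2O (set 6 + intrinsic 1); this is the baseline alveolar pressure.
Equation of motion (constant flow): PIP = Vt/C + R·V̇ + PEEP.
R·V̇ = PIP − Vt/C − PEEP = 30.8 − 445/24.1 − 7 = 30.8 − 18.465 − 7 = 5.335 cmH2O.
R = 5.335 / 0.75 = 7.113 cmH2O·s/L.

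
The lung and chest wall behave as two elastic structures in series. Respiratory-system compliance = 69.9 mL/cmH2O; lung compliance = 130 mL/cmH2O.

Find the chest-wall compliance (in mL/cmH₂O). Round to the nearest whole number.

1/Ccw = 1/Crs − 1/CL.
1/Ccw = 1/69.9 − 1/130 = 0.006614.
Ccw = 151.19 mL/cmH2O.

151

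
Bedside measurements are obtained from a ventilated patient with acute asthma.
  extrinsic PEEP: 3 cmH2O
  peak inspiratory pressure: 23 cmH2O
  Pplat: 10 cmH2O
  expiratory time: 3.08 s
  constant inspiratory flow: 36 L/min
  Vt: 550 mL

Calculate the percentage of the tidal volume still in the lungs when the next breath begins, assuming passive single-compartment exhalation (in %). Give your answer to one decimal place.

16.4

Flow: 36 L/min ÷ 60 = 0.6 L/s.
R = (PIP − Pplat)/V̇ = (23 − 10) / 0.6 = 13.0/0.6 = 21.667 cmH2O·s/L.
C = Vt/(Pplat − PEEP) = 550.0 / (10 − 3) = 550.0/7.0 = 78.571 mL/cmH2O.
τ = R × C = 21.667 × 0.07857 L/cmH2O = 1.702 s.
Fraction remaining at end-expiration = e^(−Te/τ) = e^(−3.08/1.702) = 0.1637 → 16.37%.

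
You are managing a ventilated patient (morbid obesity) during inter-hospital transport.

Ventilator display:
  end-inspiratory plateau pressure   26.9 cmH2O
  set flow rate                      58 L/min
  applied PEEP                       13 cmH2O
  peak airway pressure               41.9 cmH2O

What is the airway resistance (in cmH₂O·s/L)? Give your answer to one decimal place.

Flow: 58 L/min ÷ 60 = 0.9667 L/s.
Raw = (PIP − Pplat) / flow = (41.9 − 26.9) / 0.9667 = 15.0 / 0.9667 = 15.517 cmH2O·s/L.

15.5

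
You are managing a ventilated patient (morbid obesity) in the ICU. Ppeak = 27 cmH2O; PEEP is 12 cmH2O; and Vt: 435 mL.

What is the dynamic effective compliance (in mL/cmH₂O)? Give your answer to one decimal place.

Dynamic compliance = Vt / (PIP − PEEP) = 435 / (27 − 12) = 435 / 15.0 = 29.0 mL/cmH2O.

29.0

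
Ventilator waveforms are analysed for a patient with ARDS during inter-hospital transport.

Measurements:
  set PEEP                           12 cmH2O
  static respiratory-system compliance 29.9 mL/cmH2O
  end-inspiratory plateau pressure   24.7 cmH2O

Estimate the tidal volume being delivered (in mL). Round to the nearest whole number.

Vt = Cstat × (Pplat − PEEP) = 29.9 × (24.7 − 12) = 29.9 × 12.7 = 379.73 mL.

380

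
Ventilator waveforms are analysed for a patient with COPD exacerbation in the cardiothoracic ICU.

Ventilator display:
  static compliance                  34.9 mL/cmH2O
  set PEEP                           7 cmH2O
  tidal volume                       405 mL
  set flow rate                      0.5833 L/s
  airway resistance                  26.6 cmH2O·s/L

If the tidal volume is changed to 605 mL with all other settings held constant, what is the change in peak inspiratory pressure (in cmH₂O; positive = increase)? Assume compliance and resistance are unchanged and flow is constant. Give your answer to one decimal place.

5.7

PIP = Vt/C + R·V̇ + PEEP (constant-flow equation of motion).
Only the elastic term changes: ΔPIP = ΔVt / C = (605 − 405) / 34.9 = 5.731 cmH2O.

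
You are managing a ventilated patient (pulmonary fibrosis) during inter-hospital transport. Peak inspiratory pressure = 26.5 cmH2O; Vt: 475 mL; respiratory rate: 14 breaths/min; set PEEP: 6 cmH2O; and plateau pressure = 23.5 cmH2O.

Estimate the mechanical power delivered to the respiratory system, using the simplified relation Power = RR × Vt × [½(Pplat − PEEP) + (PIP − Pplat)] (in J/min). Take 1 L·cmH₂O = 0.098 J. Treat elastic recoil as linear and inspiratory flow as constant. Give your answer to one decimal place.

Per-breath work = Vt × [½(Pplat−PEEP) + (PIP−Pplat)] = 0.475 × [0.5×17.5 + 3.0] = 0.475 × 11.75 = 5.581 L·cmH2O.
Power = 14 × 5.581 = 78.134 L·cmH2O/min.
× 0.098 J/(L·cmH2O) → 7.657 J/min.

7.7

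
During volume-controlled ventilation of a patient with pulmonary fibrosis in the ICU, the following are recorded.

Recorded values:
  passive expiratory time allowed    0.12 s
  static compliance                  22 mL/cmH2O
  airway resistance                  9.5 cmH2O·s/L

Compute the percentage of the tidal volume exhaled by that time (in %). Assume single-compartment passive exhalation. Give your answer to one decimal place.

τ = R × C = 9.5 × 22 mL/cmH2O = 9.5 × 0.022 L/cmH2O = 0.209 s.
Passive exhalation: V(t)/V₀ = e^(−t/τ) = e^(−0.12/0.209) = 0.5632.
Fraction exhaled = 1 − 0.5632 = 0.4368 → 43.68%.

43.7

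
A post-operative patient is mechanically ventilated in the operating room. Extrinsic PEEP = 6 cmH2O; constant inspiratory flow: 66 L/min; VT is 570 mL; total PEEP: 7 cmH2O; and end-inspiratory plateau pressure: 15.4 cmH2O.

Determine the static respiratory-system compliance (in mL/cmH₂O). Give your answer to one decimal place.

67.9

End-expiratory occlusion gives total PEEP = 7 cmH2O (intrinsic PEEP = 7 − 6 = 1). Use total PEEP for the elastic gradient.
Cstat = Vt / (Pplat − PEEPtotal) = 570 / (15.4 − 7) = 570 / 8.4 = 67.857 mL/cmH2O.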